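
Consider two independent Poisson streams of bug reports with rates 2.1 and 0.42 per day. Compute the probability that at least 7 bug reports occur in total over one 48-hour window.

0.2437

Independent Poisson processes superpose: combined rate λ = 2.1 + 0.42 = 2.52 per day.
Over the interval, μ = 2.52 × 2 = 5.04 (a 48-hour window = 2 days).
P(N ≥ 7) = 1 − P(N ≤ 6) ≈ 0.2437.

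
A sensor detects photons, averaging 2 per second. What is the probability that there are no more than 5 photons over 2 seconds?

Over the interval, μ = 2 × 2 = 4 (2 seconds).
P(N ≤ 5) = Σ_{j=0}^{5} e^(−μ) μ^j/j! ≈ 0.7851.

0.7851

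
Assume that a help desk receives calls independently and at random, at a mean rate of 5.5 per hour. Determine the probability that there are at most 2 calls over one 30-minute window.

Over the interval, μ = 5.5 × 0.5 = 2.75 (a 30-minute window = 0.5 hours).
P(N ≤ 2) = Σ_{j=0}^{2} e^(−μ) μ^j/j! ≈ 0.4815.

0.4815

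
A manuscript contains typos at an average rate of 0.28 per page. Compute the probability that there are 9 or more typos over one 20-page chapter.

0.1143

Over the interval, μ = 0.28 × 20 = 5.6 (a 20-page chapter = 20 pages).
P(N ≥ 9) = 1 − P(N ≤ 8) = 1 − Σ_{j=0}^{8} e^(−μ) μ^j/j! ≈ 0.1143.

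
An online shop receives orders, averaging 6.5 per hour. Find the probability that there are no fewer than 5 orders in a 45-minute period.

Over the interval, μ = 6.5 × 0.75 = 4.875 (a 45-minute period = 0.75 hours).
P(N ≥ 5) = 1 − P(N ≤ 4) = 1 − Σ_{j=0}^{4} e^(−μ) μ^j/j! ≈ 0.5373.

0.5373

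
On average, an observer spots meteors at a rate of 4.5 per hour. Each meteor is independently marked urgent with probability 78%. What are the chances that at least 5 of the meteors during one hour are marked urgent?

Thinning: the meteors that are marked urgent themselves form a Poisson process with rate 0.78 × 4.5 = 3.51 per hour.
So μ = 3.51.
P(N ≥ 5) = 1 − P(N ≤ 4) ≈ 0.2764.

0.2764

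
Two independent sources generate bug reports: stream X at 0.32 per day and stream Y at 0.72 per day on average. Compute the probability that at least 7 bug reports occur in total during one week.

0.5911

Independent Poisson processes superpose: combined rate λ = 0.32 + 0.72 = 1.04 per day.
Over the interval, μ = 1.04 × 7 = 7.28 (a week = 7 days).
P(N ≥ 7) = 1 − P(N ≤ 6) ≈ 0.5911.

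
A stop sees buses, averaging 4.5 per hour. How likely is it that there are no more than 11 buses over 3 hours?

Over the interval, μ = 4.5 × 3 = 13.5 (3 hours).
P(N ≤ 11) = Σ_{j=0}^{11} e^(−μ) μ^j/j! ≈ 0.3045.

0.3045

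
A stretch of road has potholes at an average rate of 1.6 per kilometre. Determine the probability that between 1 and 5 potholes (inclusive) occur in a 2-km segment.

Over the interval, μ = 1.6 × 2 = 3.2 (a 2-km segment = 2 kilometres).
P(1 ≤ N ≤ 5) = Σ_{j=1}^{5} e^(−3.2) · 3.2^j/j! ≈ 0.8538.

0.8538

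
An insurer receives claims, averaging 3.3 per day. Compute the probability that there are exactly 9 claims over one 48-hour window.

Over the interval, μ = 3.3 × 2 = 6.6 (a 48-hour window = 2 days).
P(N = 9) = e^(−μ) μ^9/9! = e^(−6.6) · 6.6^9/362880 ≈ 0.0891.

0.0891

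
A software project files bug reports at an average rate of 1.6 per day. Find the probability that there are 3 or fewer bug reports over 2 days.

Over the interval, μ = 1.6 × 2 = 3.2 (2 days).
P(N ≤ 3) = Σ_{j=0}^{3} e^(−μ) μ^j/j! ≈ 0.6025.

0.6025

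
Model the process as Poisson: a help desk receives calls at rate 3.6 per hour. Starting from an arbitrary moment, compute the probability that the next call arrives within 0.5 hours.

0.8347

Inter-arrival times are exponential with rate λ = 3.6 per hour.
P(T ≤ 0.5) = 1 − e^(−λt) = 1 − e^(−3.6 × 0.5) = 1 − e^(−1.8) ≈ 0.8347.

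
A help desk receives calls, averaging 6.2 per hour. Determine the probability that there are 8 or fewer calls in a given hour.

With mean μ = 6.2 per hour,
P(N ≤ 8) = Σ_{j=0}^{8} e^(−μ) μ^j/j! ≈ 0.8259.

0.8259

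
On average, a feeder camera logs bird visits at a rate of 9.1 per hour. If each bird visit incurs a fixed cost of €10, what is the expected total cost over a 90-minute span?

E[N] = 9.1 × 1.5 = 13.65 (a 90-minute span = 1.5 hours); E[cost] = 13.65 × €10 = €136.5.

€136.5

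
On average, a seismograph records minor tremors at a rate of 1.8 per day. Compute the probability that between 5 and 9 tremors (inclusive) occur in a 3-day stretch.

Over the interval, μ = 1.8 × 3 = 5.4 (a 3-day stretch = 3 days).
P(5 ≤ N ≤ 9) = Σ_{j=5}^{9} e^(−5.4) · 5.4^j/j! ≈ 0.5779.

0.5779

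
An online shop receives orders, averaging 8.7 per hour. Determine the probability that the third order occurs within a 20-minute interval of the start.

Over the interval, μ = 8.7 × 1/3 = 2.9 (a 20-minute interval = 1/3 hours).
The third arrival falls in the interval iff at least 3 events occur there: P(S_3 ≤ t) = P(N ≥ 3) = 1 − P(N ≤ 2) ≈ 0.5540.

0.5540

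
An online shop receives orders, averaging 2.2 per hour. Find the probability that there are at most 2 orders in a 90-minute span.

Over the interval, μ = 2.2 × 1.5 = 3.3 (a 90-minute span = 1.5 hours).
P(N ≤ 2) = Σ_{j=0}^{2} e^(−μ) μ^j/j! ≈ 0.3594.

0.3594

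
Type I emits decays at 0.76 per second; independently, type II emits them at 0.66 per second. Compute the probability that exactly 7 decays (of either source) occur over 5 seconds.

Independent Poisson processes superpose: combined rate λ = 0.76 + 0.66 = 1.42 per second.
Over the interval, μ = 1.42 × 5 = 7.1 (5 seconds).
P(N = 7) = e^(−7.1) · 7.1^7/7! ≈ 0.1489.

0.1489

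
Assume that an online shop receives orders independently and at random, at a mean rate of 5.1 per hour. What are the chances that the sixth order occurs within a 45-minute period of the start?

0.1882

Over the interval, μ = 5.1 × 0.75 = 3.825 (a 45-minute period = 0.75 hours).
The sixth arrival falls in the interval iff at least 6 events occur there: P(S_6 ≤ t) = P(N ≥ 6) = 1 − P(N ≤ 5) ≈ 0.1882.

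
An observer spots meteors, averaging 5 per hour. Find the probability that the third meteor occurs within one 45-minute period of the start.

0.7229

Over the interval, μ = 5 × 0.75 = 3.75 (a 45-minute period = 0.75 hours).
The third arrival falls in the interval iff at least 3 events occur there: P(S_3 ≤ t) = P(N ≥ 3) = 1 − P(N ≤ 2) ≈ 0.7229.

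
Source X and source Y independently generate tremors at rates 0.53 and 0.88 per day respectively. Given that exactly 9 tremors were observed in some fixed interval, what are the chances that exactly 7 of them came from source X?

0.0149

Given the total, each event is independently from source X with probability p = λ_X/(λ_X+λ_Y) = 0.53/1.41 ≈ 0.3759.
So K ~ Binomial(9, 0.53/1.41): P(K = 7) = C(9,7) · (0.53/1.41)^7 · (0.88/1.41)^2 ≈ 0.0149.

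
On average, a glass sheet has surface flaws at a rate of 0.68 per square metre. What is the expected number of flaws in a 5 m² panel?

E[N] = λt = 0.68 × 5 = 3.4 (a 5 m² panel = 5 square metres).

3.4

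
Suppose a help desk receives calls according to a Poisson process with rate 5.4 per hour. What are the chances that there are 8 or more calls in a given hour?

With mean μ = 5.4 per hour,
P(N ≥ 8) = 1 − P(N ≤ 7) = 1 − Σ_{j=0}^{7} e^(−μ) μ^j/j! ≈ 0.1783.

0.1783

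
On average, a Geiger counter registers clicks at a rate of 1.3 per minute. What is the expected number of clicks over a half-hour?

E[N] = λt = 1.3 × 30 = 39 (a half-hour = 30 minutes).

39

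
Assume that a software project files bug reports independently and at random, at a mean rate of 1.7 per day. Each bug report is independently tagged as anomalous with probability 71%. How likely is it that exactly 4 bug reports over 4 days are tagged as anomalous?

0.1812

Thinning: the bug reports that are tagged as anomalous themselves form a Poisson process with rate 0.71 × 1.7 = 1.207 per day.
Over the interval, μ = 1.207 × 4 = 4.828 (4 days).
P(N = 4) = e^(−4.828) · 4.828^4/4! ≈ 0.1812.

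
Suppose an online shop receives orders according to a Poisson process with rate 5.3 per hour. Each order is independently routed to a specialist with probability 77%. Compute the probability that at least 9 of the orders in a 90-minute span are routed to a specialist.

0.1656

Thinning: the orders that are routed to a specialist themselves form a Poisson process with rate 0.77 × 5.3 = 4.081 per hour.
Over the interval, μ = 4.081 × 1.5 = 6.1215 (a 90-minute span = 1.5 hours).
P(N ≥ 9) = 1 − P(N ≤ 8) ≈ 0.1656.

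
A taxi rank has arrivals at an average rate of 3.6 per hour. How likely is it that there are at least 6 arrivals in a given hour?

0.1559

With mean μ = 3.6 per hour,
P(N ≥ 6) = 1 − P(N ≤ 5) = 1 − Σ_{j=0}^{5} e^(−μ) μ^j/j! ≈ 0.1559.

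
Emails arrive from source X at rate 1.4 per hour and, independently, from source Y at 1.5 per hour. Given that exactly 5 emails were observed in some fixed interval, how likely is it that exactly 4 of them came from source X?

Given the total, each event is independently from source X with probability p = λ_X/(λ_X+λ_Y) = 1.4/2.9 ≈ 0.4828.
So K ~ Binomial(5, 1.4/2.9): P(K = 4) = C(5,4) · (1.4/2.9)^4 · (1.5/2.9)^1 ≈ 0.1405.

0.1405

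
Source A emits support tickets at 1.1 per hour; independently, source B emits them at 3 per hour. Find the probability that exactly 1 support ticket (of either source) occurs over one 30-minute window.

Independent Poisson processes superpose: combined rate λ = 1.1 + 3 = 4.1 per hour.
Over the interval, μ = 4.1 × 0.5 = 2.05 (a 30-minute window = 0.5 hours).
P(N = 1) = e^(−2.05) · 2.05^1/1! ≈ 0.2639.

0.2639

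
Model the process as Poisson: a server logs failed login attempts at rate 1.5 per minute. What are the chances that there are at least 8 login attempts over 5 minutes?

Over the interval, μ = 1.5 × 5 = 7.5 (5 minutes).
P(N ≥ 8) = 1 − P(N ≤ 7) = 1 − Σ_{j=0}^{7} e^(−μ) μ^j/j! ≈ 0.4754.

0.4754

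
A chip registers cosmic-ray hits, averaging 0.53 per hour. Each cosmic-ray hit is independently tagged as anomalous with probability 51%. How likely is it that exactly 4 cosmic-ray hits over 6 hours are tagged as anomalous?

Thinning: the cosmic-ray hits that are tagged as anomalous themselves form a Poisson process with rate 0.51 × 0.53 = 0.2703 per hour.
Over the interval, μ = 0.2703 × 6 = 1.6218 (6 hours).
P(N = 4) = e^(−1.6218) · 1.6218^4/4! ≈ 0.0569.

0.0569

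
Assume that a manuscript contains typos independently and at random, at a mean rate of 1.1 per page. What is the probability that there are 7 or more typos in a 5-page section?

Over the interval, μ = 1.1 × 5 = 5.5 (a 5-page section = 5 pages).
P(N ≥ 7) = 1 − P(N ≤ 6) = 1 − Σ_{j=0}^{6} e^(−μ) μ^j/j! ≈ 0.3140.

0.3140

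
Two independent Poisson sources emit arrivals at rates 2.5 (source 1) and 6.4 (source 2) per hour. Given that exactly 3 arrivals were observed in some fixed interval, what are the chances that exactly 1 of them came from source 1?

Given the total, each event is independently from source 1 with probability p = λ_1/(λ_1+λ_2) = 2.5/8.9 ≈ 0.2809.
So K ~ Binomial(3, 2.5/8.9): P(K = 1) = C(3,1) · (2.5/8.9)^1 · (6.4/8.9)^2 ≈ 0.4358.

0.4358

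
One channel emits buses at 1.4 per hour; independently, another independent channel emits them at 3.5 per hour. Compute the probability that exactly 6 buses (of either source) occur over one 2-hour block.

Independent Poisson processes superpose: combined rate λ = 1.4 + 3.5 = 4.9 per hour.
Over the interval, μ = 4.9 × 2 = 9.8 (a 2-hour block = 2 hours).
P(N = 6) = e^(−9.8) · 9.8^6/6! ≈ 0.0682.

0.0682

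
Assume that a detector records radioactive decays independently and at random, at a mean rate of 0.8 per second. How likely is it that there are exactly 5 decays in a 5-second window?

0.1563

Over the interval, μ = 0.8 × 5 = 4 (a 5-second window = 5 seconds).
P(N = 5) = e^(−μ) μ^5/5! = e^(−4) · 4^5/120 ≈ 0.1563.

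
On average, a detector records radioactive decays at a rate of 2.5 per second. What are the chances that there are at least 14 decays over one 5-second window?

Over the interval, μ = 2.5 × 5 = 12.5 (a 5-second window = 5 seconds).
P(N ≥ 14) = 1 − P(N ≤ 13) = 1 − Σ_{j=0}^{13} e^(−μ) μ^j/j! ≈ 0.3722.

0.3722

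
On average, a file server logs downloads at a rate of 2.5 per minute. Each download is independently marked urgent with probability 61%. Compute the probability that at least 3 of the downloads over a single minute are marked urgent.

Thinning: the downloads that are marked urgent themselves form a Poisson process with rate 0.61 × 2.5 = 1.525 per minute.
So μ = 1.525.
P(N ≥ 3) = 1 − P(N ≤ 2) ≈ 0.1975.

0.1975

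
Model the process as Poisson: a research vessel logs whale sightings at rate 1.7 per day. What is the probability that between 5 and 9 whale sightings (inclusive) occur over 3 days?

0.5413

Over the interval, μ = 1.7 × 3 = 5.1 (3 days).
P(5 ≤ N ≤ 9) = Σ_{j=5}^{9} e^(−5.1) · 5.1^j/j! ≈ 0.5413.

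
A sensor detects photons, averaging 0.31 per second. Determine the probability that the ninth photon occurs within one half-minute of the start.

Over the interval, μ = 0.31 × 30 = 9.3 (a half-minute = 30 seconds).
The ninth arrival falls in the interval iff at least 9 events occur there: P(S_9 ≤ t) = P(N ≥ 9) = 1 − P(N ≤ 8) ≈ 0.5832.

0.5832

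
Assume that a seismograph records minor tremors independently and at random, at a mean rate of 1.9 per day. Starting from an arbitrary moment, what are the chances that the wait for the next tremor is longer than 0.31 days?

0.5549

The wait for the next event is exponential with rate λ = 1.9 per day.
P(T > 0.31) = e^(−λt) = e^(−1.9 × 0.31) = e^(−0.589) ≈ 0.5549.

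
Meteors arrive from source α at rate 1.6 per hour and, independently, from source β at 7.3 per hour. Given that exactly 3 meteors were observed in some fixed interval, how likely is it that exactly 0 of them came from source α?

Given the total, each event is independently from source α with probability p = λ_α/(λ_α+λ_β) = 1.6/8.9 ≈ 0.1798.
So K ~ Binomial(3, 1.6/8.9): P(K = 0) = C(3,0) · (1.6/8.9)^0 · (7.3/8.9)^3 ≈ 0.5518.

0.5518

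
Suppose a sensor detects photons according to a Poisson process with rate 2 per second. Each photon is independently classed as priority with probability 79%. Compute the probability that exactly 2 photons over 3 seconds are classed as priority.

0.0982

Thinning: the photons that are classed as priority themselves form a Poisson process with rate 0.79 × 2 = 1.58 per second.
Over the interval, μ = 1.58 × 3 = 4.74 (3 seconds).
P(N = 2) = e^(−4.74) · 4.74^2/2! ≈ 0.0982.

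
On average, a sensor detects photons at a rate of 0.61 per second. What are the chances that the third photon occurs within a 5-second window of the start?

0.5879

Over the interval, μ = 0.61 × 5 = 3.05 (a 5-second window = 5 seconds).
The third arrival falls in the interval iff at least 3 events occur there: P(S_3 ≤ t) = P(N ≥ 3) = 1 − P(N ≤ 2) ≈ 0.5879.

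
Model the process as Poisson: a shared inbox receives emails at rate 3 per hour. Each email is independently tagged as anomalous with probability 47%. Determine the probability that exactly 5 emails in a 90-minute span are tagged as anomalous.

0.0425

Thinning: the emails that are tagged as anomalous themselves form a Poisson process with rate 0.47 × 3 = 1.41 per hour.
Over the interval, μ = 1.41 × 1.5 = 2.115 (a 90-minute span = 1.5 hours).
P(N = 5) = e^(−2.115) · 2.115^5/5! ≈ 0.0425.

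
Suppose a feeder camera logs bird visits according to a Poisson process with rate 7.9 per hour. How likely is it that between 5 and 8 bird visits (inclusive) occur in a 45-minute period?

0.5597

Over the interval, μ = 7.9 × 0.75 = 5.925 (a 45-minute period = 0.75 hours).
P(5 ≤ N ≤ 8) = Σ_{j=5}^{8} e^(−5.925) · 5.925^j/j! ≈ 0.5597.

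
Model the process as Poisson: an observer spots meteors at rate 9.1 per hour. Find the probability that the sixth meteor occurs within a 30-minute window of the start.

0.3056

Over the interval, μ = 9.1 × 0.5 = 4.55 (a 30-minute window = 0.5 hours).
The sixth arrival falls in the interval iff at least 6 events occur there: P(S_6 ≤ t) = P(N ≥ 6) = 1 − P(N ≤ 5) ≈ 0.3056.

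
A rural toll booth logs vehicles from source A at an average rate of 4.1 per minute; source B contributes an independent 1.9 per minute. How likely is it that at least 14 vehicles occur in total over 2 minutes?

Independent Poisson processes superpose: combined rate λ = 4.1 + 1.9 = 6 per minute.
Over the interval, μ = 6 × 2 = 12 (2 minutes).
P(N ≥ 14) = 1 − P(N ≤ 13) ≈ 0.3185.

0.3185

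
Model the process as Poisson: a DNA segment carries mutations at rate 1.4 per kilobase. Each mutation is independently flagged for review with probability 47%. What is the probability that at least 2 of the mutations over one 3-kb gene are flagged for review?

0.5869

Thinning: the mutations that are flagged for review themselves form a Poisson process with rate 0.47 × 1.4 = 0.658 per kilobase.
Over the interval, μ = 0.658 × 3 = 1.974 (a 3-kb gene = 3 kilobases).
P(N ≥ 2) = 1 − P(N ≤ 1) ≈ 0.5869.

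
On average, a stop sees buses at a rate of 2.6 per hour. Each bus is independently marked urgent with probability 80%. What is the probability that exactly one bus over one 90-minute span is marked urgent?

Thinning: the buses that are marked urgent themselves form a Poisson process with rate 0.8 × 2.6 = 2.08 per hour.
Over the interval, μ = 2.08 × 1.5 = 3.12 (a 90-minute span = 1.5 hours).
P(N = 1) = e^(−3.12) · 3.12^1/1! ≈ 0.1378.

0.1378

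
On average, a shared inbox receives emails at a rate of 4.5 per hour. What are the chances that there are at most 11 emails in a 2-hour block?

0.8030

Over the interval, μ = 4.5 × 2 = 9 (a 2-hour block = 2 hours).
P(N ≤ 11) = Σ_{j=0}^{11} e^(−μ) μ^j/j! ≈ 0.8030.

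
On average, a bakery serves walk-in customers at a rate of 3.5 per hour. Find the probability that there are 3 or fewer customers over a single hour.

With mean μ = 3.5 per hour,
P(N ≤ 3) = Σ_{j=0}^{3} e^(−μ) μ^j/j! ≈ 0.5366.

0.5366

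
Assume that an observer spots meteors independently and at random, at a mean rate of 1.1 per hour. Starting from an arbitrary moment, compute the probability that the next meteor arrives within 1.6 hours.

0.8280

Inter-arrival times are exponential with rate λ = 1.1 per hour.
P(T ≤ 1.6) = 1 − e^(−λt) = 1 − e^(−1.1 × 1.6) = 1 − e^(−1.76) ≈ 0.8280.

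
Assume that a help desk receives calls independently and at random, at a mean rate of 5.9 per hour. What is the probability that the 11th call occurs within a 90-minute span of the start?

0.2764

Over the interval, μ = 5.9 × 1.5 = 8.85 (a 90-minute span = 1.5 hours).
The 11th arrival falls in the interval iff at least 11 events occur there: P(S_11 ≤ t) = P(N ≥ 11) = 1 − P(N ≤ 10) ≈ 0.2764.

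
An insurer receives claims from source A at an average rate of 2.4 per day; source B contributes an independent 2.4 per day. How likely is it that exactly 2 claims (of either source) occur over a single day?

0.0948

Independent Poisson processes superpose: combined rate λ = 2.4 + 2.4 = 4.8 per day.
So μ = 4.8.
P(N = 2) = e^(−4.8) · 4.8^2/2! ≈ 0.0948.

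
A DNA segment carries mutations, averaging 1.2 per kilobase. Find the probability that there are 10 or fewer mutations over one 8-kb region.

0.6329

Over the interval, μ = 1.2 × 8 = 9.6 (an 8-kb region = 8 kilobases).
P(N ≤ 10) = Σ_{j=0}^{10} e^(−μ) μ^j/j! ≈ 0.6329.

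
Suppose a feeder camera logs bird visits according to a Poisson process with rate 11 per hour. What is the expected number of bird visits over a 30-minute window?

5.5

E[N] = λt = 11 × 0.5 = 5.5 (a 30-minute window = 0.5 hours).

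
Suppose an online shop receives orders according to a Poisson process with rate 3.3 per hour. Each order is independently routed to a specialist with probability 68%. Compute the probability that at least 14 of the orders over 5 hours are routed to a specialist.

0.2395

Thinning: the orders that are routed to a specialist themselves form a Poisson process with rate 0.68 × 3.3 = 2.244 per hour.
Over the interval, μ = 2.244 × 5 = 11.22 (5 hours).
P(N ≥ 14) = 1 − P(N ≤ 13) ≈ 0.2395.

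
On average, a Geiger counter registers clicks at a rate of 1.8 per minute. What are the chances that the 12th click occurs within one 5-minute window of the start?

Over the interval, μ = 1.8 × 5 = 9 (a 5-minute window = 5 minutes).
The 12th arrival falls in the interval iff at least 12 events occur there: P(S_12 ≤ t) = P(N ≥ 12) = 1 − P(N ≤ 11) ≈ 0.1970.

0.1970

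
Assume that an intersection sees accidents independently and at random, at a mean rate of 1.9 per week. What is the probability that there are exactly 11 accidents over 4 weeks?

0.0613

Over the interval, μ = 1.9 × 4 = 7.6 (4 weeks).
P(N = 11) = e^(−μ) μ^11/11! = e^(−7.6) · 7.6^11/39916800 ≈ 0.0613.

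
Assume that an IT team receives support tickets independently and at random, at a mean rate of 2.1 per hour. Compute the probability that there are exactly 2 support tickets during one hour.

With mean μ = 2.1 per hour,
P(N = 2) = e^(−μ) μ^2/2! = e^(−2.1) · 2.1^2/2 ≈ 0.2700.

0.2700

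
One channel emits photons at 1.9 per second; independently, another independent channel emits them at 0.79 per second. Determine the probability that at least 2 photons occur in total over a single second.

0.7495

Independent Poisson processes superpose: combined rate λ = 1.9 + 0.79 = 2.69 per second.
So μ = 2.69.
P(N ≥ 2) = 1 − P(N ≤ 1) ≈ 0.7495.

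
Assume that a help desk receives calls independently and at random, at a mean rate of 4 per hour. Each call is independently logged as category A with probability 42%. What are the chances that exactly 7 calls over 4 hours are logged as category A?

Thinning: the calls that are logged as category A themselves form a Poisson process with rate 0.42 × 4 = 1.68 per hour.
Over the interval, μ = 1.68 × 4 = 6.72 (4 hours).
P(N = 7) = e^(−6.72) · 6.72^7/7! ≈ 0.1481.

0.1481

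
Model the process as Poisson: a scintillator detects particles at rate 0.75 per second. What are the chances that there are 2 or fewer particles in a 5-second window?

0.2771

Over the interval, μ = 0.75 × 5 = 3.75 (a 5-second window = 5 seconds).
P(N ≤ 2) = Σ_{j=0}^{2} e^(−μ) μ^j/j! ≈ 0.2771.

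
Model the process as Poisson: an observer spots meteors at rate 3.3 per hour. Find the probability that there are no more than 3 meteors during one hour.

With mean μ = 3.3 per hour,
P(N ≤ 3) = Σ_{j=0}^{3} e^(−μ) μ^j/j! ≈ 0.5803.

0.5803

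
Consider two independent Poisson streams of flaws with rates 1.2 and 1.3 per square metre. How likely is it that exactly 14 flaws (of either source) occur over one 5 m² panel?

Independent Poisson processes superpose: combined rate λ = 1.2 + 1.3 = 2.5 per square metre.
Over the interval, μ = 2.5 × 5 = 12.5 (a 5 m² panel = 5 square metres).
P(N = 14) = e^(−12.5) · 12.5^14/14! ≈ 0.0972.

0.0972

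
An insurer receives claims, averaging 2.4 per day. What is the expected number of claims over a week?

E[N] = λt = 2.4 × 7 = 16.8 (a week = 7 days).

16.8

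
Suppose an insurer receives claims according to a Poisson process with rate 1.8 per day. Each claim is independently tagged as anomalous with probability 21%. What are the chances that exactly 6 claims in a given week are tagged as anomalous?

Thinning: the claims that are tagged as anomalous themselves form a Poisson process with rate 0.21 × 1.8 = 0.378 per day.
Over the interval, μ = 0.378 × 7 = 2.646 (a week = 7 days).
P(N = 6) = e^(−2.646) · 2.646^6/6! ≈ 0.0338.

0.0338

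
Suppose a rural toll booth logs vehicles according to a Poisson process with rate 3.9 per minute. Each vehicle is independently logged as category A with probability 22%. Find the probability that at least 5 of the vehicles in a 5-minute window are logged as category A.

Thinning: the vehicles that are logged as category A themselves form a Poisson process with rate 0.22 × 3.9 = 0.858 per minute.
Over the interval, μ = 0.858 × 5 = 4.29 (a 5-minute window = 5 minutes).
P(N ≥ 5) = 1 − P(N ≤ 4) ≈ 0.4276.

0.4276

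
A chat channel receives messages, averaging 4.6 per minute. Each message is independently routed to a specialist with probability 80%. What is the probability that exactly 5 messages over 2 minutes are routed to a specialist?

Thinning: the messages that are routed to a specialist themselves form a Poisson process with rate 0.8 × 4.6 = 3.68 per minute.
Over the interval, μ = 3.68 × 2 = 7.36 (2 minutes).
P(N = 5) = e^(−7.36) · 7.36^5/5! ≈ 0.1145.

0.1145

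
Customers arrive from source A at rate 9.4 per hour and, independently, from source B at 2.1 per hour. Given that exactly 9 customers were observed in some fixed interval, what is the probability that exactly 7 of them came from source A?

Given the total, each event is independently from source A with probability p = λ_A/(λ_A+λ_B) = 9.4/11.5 ≈ 0.8174.
So K ~ Binomial(9, 9.4/11.5): P(K = 7) = C(9,7) · (9.4/11.5)^7 · (2.1/11.5)^2 ≈ 0.2927.

0.2927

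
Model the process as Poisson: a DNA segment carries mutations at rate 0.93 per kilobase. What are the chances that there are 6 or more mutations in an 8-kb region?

0.7519

Over the interval, μ = 0.93 × 8 = 7.44 (an 8-kb region = 8 kilobases).
P(N ≥ 6) = 1 − P(N ≤ 5) = 1 − Σ_{j=0}^{5} e^(−μ) μ^j/j! ≈ 0.7519.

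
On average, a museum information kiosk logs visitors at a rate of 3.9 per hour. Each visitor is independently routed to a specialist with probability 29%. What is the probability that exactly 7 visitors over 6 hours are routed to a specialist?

0.1485

Thinning: the visitors that are routed to a specialist themselves form a Poisson process with rate 0.29 × 3.9 = 1.131 per hour.
Over the interval, μ = 1.131 × 6 = 6.786 (6 hours).
P(N = 7) = e^(−6.786) · 6.786^7/7! ≈ 0.1485.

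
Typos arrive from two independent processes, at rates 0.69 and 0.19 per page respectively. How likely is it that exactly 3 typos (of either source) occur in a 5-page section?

0.1743

Independent Poisson processes superpose: combined rate λ = 0.69 + 0.19 = 0.88 per page.
Over the interval, μ = 0.88 × 5 = 4.4 (a 5-page section = 5 pages).
P(N = 3) = e^(−4.4) · 4.4^3/3! ≈ 0.1743.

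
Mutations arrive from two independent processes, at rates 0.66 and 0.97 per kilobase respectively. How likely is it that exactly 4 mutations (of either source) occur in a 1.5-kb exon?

0.1291

Independent Poisson processes superpose: combined rate λ = 0.66 + 0.97 = 1.63 per kilobase.
Over the interval, μ = 1.63 × 1.5 = 2.445 (a 1.5-kb exon = 1.5 kilobases).
P(N = 4) = e^(−2.445) · 2.445^4/4! ≈ 0.1291.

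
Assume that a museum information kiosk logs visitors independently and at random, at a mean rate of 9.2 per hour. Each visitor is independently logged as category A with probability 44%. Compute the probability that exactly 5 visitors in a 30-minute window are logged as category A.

0.0374

Thinning: the visitors that are logged as category A themselves form a Poisson process with rate 0.44 × 9.2 = 4.048 per hour.
Over the interval, μ = 4.048 × 0.5 = 2.024 (a 30-minute window = 0.5 hours).
P(N = 5) = e^(−2.024) · 2.024^5/5! ≈ 0.0374.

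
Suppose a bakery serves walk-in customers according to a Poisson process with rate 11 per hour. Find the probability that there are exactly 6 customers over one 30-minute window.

0.1571

Over the interval, μ = 11 × 0.5 = 5.5 (a 30-minute window = 0.5 hours).
P(N = 6) = e^(−μ) μ^6/6! = e^(−5.5) · 5.5^6/720 ≈ 0.1571.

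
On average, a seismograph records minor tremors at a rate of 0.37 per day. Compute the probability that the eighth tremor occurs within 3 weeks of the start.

0.5145

Over the interval, μ = 0.37 × 21 = 7.77 (3 weeks = 21 days).
The eighth arrival falls in the interval iff at least 8 events occur there: P(S_8 ≤ t) = P(N ≥ 8) = 1 − P(N ≤ 7) ≈ 0.5145.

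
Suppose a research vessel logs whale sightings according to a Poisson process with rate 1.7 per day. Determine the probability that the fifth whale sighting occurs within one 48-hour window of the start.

0.2558

Over the interval, μ = 1.7 × 2 = 3.4 (a 48-hour window = 2 days).
The fifth arrival falls in the interval iff at least 5 events occur there: P(S_5 ≤ t) = P(N ≥ 5) = 1 − P(N ≤ 4) ≈ 0.2558.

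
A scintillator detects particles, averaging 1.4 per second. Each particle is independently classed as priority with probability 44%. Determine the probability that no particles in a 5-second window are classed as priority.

Thinning: the particles that are classed as priority themselves form a Poisson process with rate 0.44 × 1.4 = 0.616 per second.
Over the interval, μ = 0.616 × 5 = 3.08 (a 5-second window = 5 seconds).
P(N = 0) = e^(−3.08) · 3.08^0/0! ≈ 0.0460.

0.0460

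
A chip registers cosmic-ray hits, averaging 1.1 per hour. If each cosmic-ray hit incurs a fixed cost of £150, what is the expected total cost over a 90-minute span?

£247.5

E[N] = 1.1 × 1.5 = 1.65 (a 90-minute span = 1.5 hours); E[cost] = 1.65 × £150 = £247.5.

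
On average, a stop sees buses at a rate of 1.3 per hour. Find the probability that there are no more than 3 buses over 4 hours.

Over the interval, μ = 1.3 × 4 = 5.2 (4 hours).
P(N ≤ 3) = Σ_{j=0}^{3} e^(−μ) μ^j/j! ≈ 0.2381.

0.2381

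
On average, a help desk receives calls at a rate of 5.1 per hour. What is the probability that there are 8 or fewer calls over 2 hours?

0.3108

Over the interval, μ = 5.1 × 2 = 10.2 (2 hours).
P(N ≤ 8) = Σ_{j=0}^{8} e^(−μ) μ^j/j! ≈ 0.3108.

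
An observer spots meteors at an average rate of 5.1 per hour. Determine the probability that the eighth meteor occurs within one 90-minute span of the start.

0.4972

Over the interval, μ = 5.1 × 1.5 = 7.65 (a 90-minute span = 1.5 hours).
The eighth arrival falls in the interval iff at least 8 events occur there: P(S_8 ≤ t) = P(N ≥ 8) = 1 − P(N ≤ 7) ≈ 0.4972.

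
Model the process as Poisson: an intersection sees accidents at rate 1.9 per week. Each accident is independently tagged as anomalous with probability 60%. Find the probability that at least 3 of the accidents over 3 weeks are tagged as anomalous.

Thinning: the accidents that are tagged as anomalous themselves form a Poisson process with rate 0.6 × 1.9 = 1.14 per week.
Over the interval, μ = 1.14 × 3 = 3.42 (3 weeks).
P(N ≥ 3) = 1 − P(N ≤ 2) ≈ 0.6641.

0.6641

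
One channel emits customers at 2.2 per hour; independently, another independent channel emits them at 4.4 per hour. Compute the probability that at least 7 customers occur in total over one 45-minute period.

Independent Poisson processes superpose: combined rate λ = 2.2 + 4.4 = 6.6 per hour.
Over the interval, μ = 6.6 × 0.75 = 4.95 (a 45-minute period = 0.75 hours).
P(N ≥ 7) = 1 − P(N ≤ 6) ≈ 0.2305.

0.2305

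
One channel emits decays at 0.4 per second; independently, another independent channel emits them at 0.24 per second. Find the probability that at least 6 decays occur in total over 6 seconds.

0.1904

Independent Poisson processes superpose: combined rate λ = 0.4 + 0.24 = 0.64 per second.
Over the interval, μ = 0.64 × 6 = 3.84 (6 seconds).
P(N ≥ 6) = 1 − P(N ≤ 5) ≈ 0.1904.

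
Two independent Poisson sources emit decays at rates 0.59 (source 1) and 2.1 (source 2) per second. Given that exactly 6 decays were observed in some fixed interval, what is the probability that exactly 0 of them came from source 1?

Given the total, each event is independently from source 1 with probability p = λ_1/(λ_1+λ_2) = 0.59/2.69 ≈ 0.2193.
So K ~ Binomial(6, 0.59/2.69): P(K = 0) = C(6,0) · (0.59/2.69)^0 · (2.1/2.69)^6 ≈ 0.2264.

0.2264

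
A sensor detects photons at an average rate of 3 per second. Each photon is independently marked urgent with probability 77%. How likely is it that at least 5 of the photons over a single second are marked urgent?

Thinning: the photons that are marked urgent themselves form a Poisson process with rate 0.77 × 3 = 2.31 per second.
So μ = 2.31.
P(N ≥ 5) = 1 − P(N ≤ 4) ≈ 0.0849.

0.0849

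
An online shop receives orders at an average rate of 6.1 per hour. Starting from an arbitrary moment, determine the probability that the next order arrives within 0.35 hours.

Inter-arrival times are exponential with rate λ = 6.1 per hour.
P(T ≤ 0.35) = 1 − e^(−λt) = 1 − e^(−6.1 × 0.35) = 1 − e^(−2.135) ≈ 0.8818.

0.8818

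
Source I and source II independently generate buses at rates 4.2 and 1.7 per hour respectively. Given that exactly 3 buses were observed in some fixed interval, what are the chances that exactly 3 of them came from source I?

Given the total, each event is independently from source I with probability p = λ_I/(λ_I+λ_II) = 4.2/5.9 ≈ 0.7119.
So K ~ Binomial(3, 4.2/5.9): P(K = 3) = C(3,3) · (4.2/5.9)^3 · (1.7/5.9)^0 ≈ 0.3607.

0.3607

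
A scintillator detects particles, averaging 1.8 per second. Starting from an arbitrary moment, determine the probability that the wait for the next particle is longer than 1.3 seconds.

The wait for the next event is exponential with rate λ = 1.8 per second.
P(T > 1.3) = e^(−λt) = e^(−1.8 × 1.3) = e^(−2.34) ≈ 0.0963.

0.0963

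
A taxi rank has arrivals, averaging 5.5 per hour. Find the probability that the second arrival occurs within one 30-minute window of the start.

Over the interval, μ = 5.5 × 0.5 = 2.75 (a 30-minute window = 0.5 hours).
The second arrival falls in the interval iff at least 2 events occur there: P(S_2 ≤ t) = P(N ≥ 2) = 1 − P(N ≤ 1) ≈ 0.7603.

0.7603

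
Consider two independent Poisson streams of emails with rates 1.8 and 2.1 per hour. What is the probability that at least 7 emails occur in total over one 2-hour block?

Independent Poisson processes superpose: combined rate λ = 1.8 + 2.1 = 3.9 per hour.
Over the interval, μ = 3.9 × 2 = 7.8 (a 2-hour block = 2 hours).
P(N ≥ 7) = 1 − P(N ≤ 6) ≈ 0.6616.

0.6616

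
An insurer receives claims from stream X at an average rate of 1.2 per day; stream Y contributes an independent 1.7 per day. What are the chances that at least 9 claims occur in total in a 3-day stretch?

0.5042

Independent Poisson processes superpose: combined rate λ = 1.2 + 1.7 = 2.9 per day.
Over the interval, μ = 2.9 × 3 = 8.7 (a 3-day stretch = 3 days).
P(N ≥ 9) = 1 − P(N ≤ 8) ≈ 0.5042.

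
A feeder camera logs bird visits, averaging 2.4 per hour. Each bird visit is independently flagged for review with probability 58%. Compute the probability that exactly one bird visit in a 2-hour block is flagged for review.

0.1720

Thinning: the bird visits that are flagged for review themselves form a Poisson process with rate 0.58 × 2.4 = 1.392 per hour.
Over the interval, μ = 1.392 × 2 = 2.784 (a 2-hour block = 2 hours).
P(N = 1) = e^(−2.784) · 2.784^1/1! ≈ 0.1720.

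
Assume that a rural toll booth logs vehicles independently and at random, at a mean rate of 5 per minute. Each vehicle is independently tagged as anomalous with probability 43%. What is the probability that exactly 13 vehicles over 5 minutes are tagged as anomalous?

Thinning: the vehicles that are tagged as anomalous themselves form a Poisson process with rate 0.43 × 5 = 2.15 per minute.
Over the interval, μ = 2.15 × 5 = 10.75 (5 minutes).
P(N = 13) = e^(−10.75) · 10.75^13/13! ≈ 0.0882.

0.0882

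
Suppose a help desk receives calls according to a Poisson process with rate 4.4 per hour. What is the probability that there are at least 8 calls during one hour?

With mean μ = 4.4 per hour,
P(N ≥ 8) = 1 − P(N ≤ 7) = 1 − Σ_{j=0}^{7} e^(−μ) μ^j/j! ≈ 0.0786.

0.0786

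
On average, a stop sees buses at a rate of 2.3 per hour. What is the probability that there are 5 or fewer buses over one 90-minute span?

Over the interval, μ = 2.3 × 1.5 = 3.45 (a 90-minute span = 1.5 hours).
P(N ≤ 5) = Σ_{j=0}^{5} e^(−μ) μ^j/j! ≈ 0.8642.

0.8642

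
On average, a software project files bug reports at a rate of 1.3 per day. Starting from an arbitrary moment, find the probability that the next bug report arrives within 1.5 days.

0.8577

Inter-arrival times are exponential with rate λ = 1.3 per day.
P(T ≤ 1.5) = 1 − e^(−λt) = 1 − e^(−1.3 × 1.5) = 1 − e^(−1.95) ≈ 0.8577.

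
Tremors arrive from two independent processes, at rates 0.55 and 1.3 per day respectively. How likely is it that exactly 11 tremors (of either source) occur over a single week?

Independent Poisson processes superpose: combined rate λ = 0.55 + 1.3 = 1.85 per day.
Over the interval, μ = 1.85 × 7 = 12.95 (a week = 7 days).
P(N = 11) = e^(−12.95) · 12.95^11/11! ≈ 0.1023.

0.1023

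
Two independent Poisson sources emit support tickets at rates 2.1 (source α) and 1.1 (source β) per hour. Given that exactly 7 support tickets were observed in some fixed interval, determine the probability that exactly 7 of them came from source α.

Given the total, each event is independently from source α with probability p = λ_α/(λ_α+λ_β) = 2.1/3.2 ≈ 0.6562.
So K ~ Binomial(7, 2.1/3.2): P(K = 7) = C(7,7) · (2.1/3.2)^7 · (1.1/3.2)^0 ≈ 0.0524.

0.0524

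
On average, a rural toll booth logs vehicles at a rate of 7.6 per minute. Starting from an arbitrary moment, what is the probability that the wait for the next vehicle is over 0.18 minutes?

The wait for the next event is exponential with rate λ = 7.6 per minute.
P(T > 0.18) = e^(−λt) = e^(−7.6 × 0.18) = e^(−1.368) ≈ 0.2546.

0.2546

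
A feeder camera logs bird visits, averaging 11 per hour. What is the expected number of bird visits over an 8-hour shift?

E[N] = λt = 11 × 8 = 88 (an 8-hour shift = 8 hours).

88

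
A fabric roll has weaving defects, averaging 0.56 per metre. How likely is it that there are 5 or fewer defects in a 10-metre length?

Over the interval, μ = 0.56 × 10 = 5.6 (a 10-metre length = 10 metres).
P(N ≤ 5) = Σ_{j=0}^{5} e^(−μ) μ^j/j! ≈ 0.5119.

0.5119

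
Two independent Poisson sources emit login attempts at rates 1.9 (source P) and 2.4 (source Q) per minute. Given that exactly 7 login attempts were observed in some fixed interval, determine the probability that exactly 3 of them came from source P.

0.2930

Given the total, each event is independently from source P with probability p = λ_P/(λ_P+λ_Q) = 1.9/4.3 ≈ 0.4419.
So K ~ Binomial(7, 1.9/4.3): P(K = 3) = C(7,3) · (1.9/4.3)^3 · (2.4/4.3)^4 ≈ 0.2930.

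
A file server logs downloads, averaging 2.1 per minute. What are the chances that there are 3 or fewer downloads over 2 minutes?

Over the interval, μ = 2.1 × 2 = 4.2 (2 minutes).
P(N ≤ 3) = Σ_{j=0}^{3} e^(−μ) μ^j/j! ≈ 0.3954.

0.3954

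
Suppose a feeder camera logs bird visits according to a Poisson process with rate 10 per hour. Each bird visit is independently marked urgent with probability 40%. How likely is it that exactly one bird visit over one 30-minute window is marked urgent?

Thinning: the bird visits that are marked urgent themselves form a Poisson process with rate 0.4 × 10 = 4 per hour.
Over the interval, μ = 4 × 0.5 = 2 (a 30-minute window = 0.5 hours).
P(N = 1) = e^(−2) · 2^1/1! ≈ 0.2707.

0.2707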